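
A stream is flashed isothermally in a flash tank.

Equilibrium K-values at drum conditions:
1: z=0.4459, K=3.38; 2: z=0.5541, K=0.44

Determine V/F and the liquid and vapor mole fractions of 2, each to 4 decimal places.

V/F = 0.5634, x_2 = 0.8095, y_2 = 0.3562

Material balance + equilibrium reduce to Σ zᵢ(Kᵢ−1)/(1+V/F(Kᵢ−1)) = 0.
Feasibility: ΣzᵢKᵢ = 1.7509, Σzᵢ/Kᵢ = 1.3912 — both > 1, two phases present.
Binary case is linear: z₁(K₁−1)(1+V/F(K₂−1)) + z₂(K₂−1)(1+V/F(K₁−1)) = 0
⇒ V/F = [z₁(K₁−1)+z₂(K₂−1)] / [−(K₁−1)(K₂−1)] = 0.75095/1.33280 = 0.5634
Compositions from xᵢ = zᵢ/(1+V/F(Kᵢ−1)), yᵢ = Kᵢxᵢ:
  1: x = 0.1905, y = 0.6438
  2: x = 0.8095, y = 0.3562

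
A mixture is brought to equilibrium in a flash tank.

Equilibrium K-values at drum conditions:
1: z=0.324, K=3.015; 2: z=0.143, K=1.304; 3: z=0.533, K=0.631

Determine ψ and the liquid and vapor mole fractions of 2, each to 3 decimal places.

ψ = 0.817, x_2 = 0.115, y_2 = 0.149

Let ψ = V/F and solve Σ zᵢ(Kᵢ−1)/(1+ψ(Kᵢ−1)) = 0.
g(0) = ΣzᵢKᵢ − 1 = 0.500 and g(1) = 1 − Σzᵢ/Kᵢ = -0.062, so a root lies in (0, 1).
Iterate (Newton) starting at ψ = 0.63:
  ψ = 0.630: g = 0.0679, g' = -0.388 → ψ = 0.805
  ψ = 0.805: g = 0.0041, g' = -0.347 → ψ = 0.817
Converged at ψ = 0.817.
Compositions from xᵢ = zᵢ/(1+ψ(Kᵢ−1)), yᵢ = Kᵢxᵢ:
  1: x = 0.122, y = 0.369
  2: x = 0.115, y = 0.149
  3: x = 0.763, y = 0.481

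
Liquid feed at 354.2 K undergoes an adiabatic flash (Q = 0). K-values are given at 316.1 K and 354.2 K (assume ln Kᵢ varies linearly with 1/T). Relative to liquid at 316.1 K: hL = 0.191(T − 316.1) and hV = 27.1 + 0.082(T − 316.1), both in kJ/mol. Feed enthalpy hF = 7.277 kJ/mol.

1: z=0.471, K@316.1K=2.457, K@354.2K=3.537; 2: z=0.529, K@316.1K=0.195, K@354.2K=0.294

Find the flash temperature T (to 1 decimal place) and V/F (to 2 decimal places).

Adiabatic flash: solve Rachford–Rice at each trial T, then check hF = ψ·hV(T) + (1−ψ)·hL(T).
  T = 316.1 K: K = (2.457, 0.195), RR gives ψ = 0.222, H_out = 6.017 kJ/mol
  T = 354.2 K: K = (3.537, 0.294), RR gives ψ = 0.459, H_out = 17.801 kJ/mol
  T = 335.1 K: K = (2.977, 0.242), RR gives ψ = 0.354, H_out = 12.487 kJ/mol
  T = 325.6 K: K = (2.712, 0.218), RR gives ψ = 0.293, H_out = 9.460 kJ/mol
  T = 320.9 K: K = (2.585, 0.206), RR gives ψ = 0.260, H_out = 7.819 kJ/mol
  T = 318.5 K: K = (2.521, 0.201), RR gives ψ = 0.241, H_out = 6.936 kJ/mol
Linear interpolation between T = 318.5 (H_out = 6.936) and T = 320.9 (H_out = 7.819) on hF = 7.277 gives T ≈ 319.4 K, at which ψ = 0.25.

T = 319.4 K, V/F = 0.25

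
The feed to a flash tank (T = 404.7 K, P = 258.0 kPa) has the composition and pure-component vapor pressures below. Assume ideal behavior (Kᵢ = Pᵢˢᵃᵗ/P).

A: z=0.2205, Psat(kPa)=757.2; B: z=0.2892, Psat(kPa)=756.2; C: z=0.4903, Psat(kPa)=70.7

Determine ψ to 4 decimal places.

Raoult's law: Kᵢ = Pᵢˢᵃᵗ/P = Pᵢˢᵃᵗ/258.0.
  K_A = 757.2/258.0 = 2.934884, K_B = 756.2/258.0 = 2.931008, K_C = 70.7/258.0 = 0.274031
Let ψ = V/F and solve Σ zᵢ(Kᵢ−1)/(1+ψ(Kᵢ−1)) = 0.
g(0) = ΣzᵢKᵢ − 1 = 0.6291 and g(1) = 1 − Σzᵢ/Kᵢ = -0.9630, so a root lies in (0, 1).
Iterate (Newton) starting at ψ = 0.5:
  ψ = 0.5000: g = -0.05779, g' = -1.1292 → ψ = 0.4488
  ψ = 0.4488: g = -0.00046, g' = -1.1145 → ψ = 0.4484
Converged at ψ = 0.4484.

ψ = 0.4484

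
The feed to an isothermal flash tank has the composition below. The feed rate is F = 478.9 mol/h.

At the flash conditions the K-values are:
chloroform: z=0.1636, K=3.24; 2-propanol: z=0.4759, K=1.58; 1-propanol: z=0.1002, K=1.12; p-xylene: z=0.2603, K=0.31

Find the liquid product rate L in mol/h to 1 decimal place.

L = 141.7 mol/h

Material balance + equilibrium reduce to Σ zᵢ(Kᵢ−1)/(1+ψ(Kᵢ−1)) = 0.
Check two-phase: ΣzᵢKᵢ = 1.4749 > 1 and Σzᵢ/Kᵢ = 1.2808 > 1, so g(0) = 0.4749 > 0 and g(1) = -0.2808 < 0.
Newton iteration, ψ⁰ = 0.38:
  ψ = 0.3800: g = 0.19220, g' = -0.5760 → ψ = 0.7137
  ψ = 0.7137: g = -0.00654, g' = -0.6839 → ψ = 0.7041
  ψ = 0.7041: g = -0.00005, g' = -0.6743 → ψ = 0.7040
Converged at ψ = 0.7040.
Then V = ψ·F = 0.7040·478.9 = 337.2 mol/h and L = F − V = 141.7 mol/h.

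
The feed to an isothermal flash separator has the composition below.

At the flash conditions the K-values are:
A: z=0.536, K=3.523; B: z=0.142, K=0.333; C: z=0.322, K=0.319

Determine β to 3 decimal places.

β = 0.608

Rachford–Rice: g(β) = Σ zᵢ(Kᵢ−1)/(1+β(Kᵢ−1)) = 0.
Check two-phase: ΣzᵢKᵢ = 2.038 > 1 and Σzᵢ/Kᵢ = 1.588 > 1, so g(0) = 1.038 > 0 and g(1) = -0.588 < 0.
Iterate (Newton) starting at β = 0.5:
  β = 0.500: g = 0.1234, g' = -1.153 → β = 0.607
  β = 0.607: g = 0.0012, g' = -1.145 → β = 0.608
Converged at β = 0.608.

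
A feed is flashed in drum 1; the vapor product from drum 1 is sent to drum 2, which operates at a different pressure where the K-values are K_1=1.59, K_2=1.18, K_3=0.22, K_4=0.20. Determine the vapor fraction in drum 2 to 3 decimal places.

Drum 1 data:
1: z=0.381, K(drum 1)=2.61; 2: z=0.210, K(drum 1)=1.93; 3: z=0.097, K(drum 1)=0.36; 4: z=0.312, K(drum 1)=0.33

V/F (drum 2) = 0.459

Drum 1:
Let ψ₁ = V/F and solve Σ zᵢ(Kᵢ−1)/(1+ψ₁(Kᵢ−1)) = 0.
Feasibility: ΣzᵢKᵢ = 1.538, Σzᵢ/Kᵢ = 1.470 — both > 1, two phases present.
Newton–Raphson from ψ₁ = 0.63:
  ψ₁ = 0.630: g = -0.0381, g' = -0.847 → ψ₁ = 0.585
  ψ₁ = 0.585: g = -0.0007, g' = -0.818 → ψ₁ = 0.584
Converged at ψ₁ = 0.584.
Drum-1 compositions:
  1: x = 0.196, y = 0.512
  2: x = 0.136, y = 0.263
  3: x = 0.155, y = 0.056
  4: x = 0.513, y = 0.169
Drum-2 feed = drum-1 vapor: z₂ = (0.5124, 0.2626, 0.0558, 0.1692).
Drum 2:
Newton–Raphson from ψ₂ = 0.5:
  ψ₂ = 0.500: g = -0.0201, g' = -0.505 → ψ₂ = 0.460
  ψ₂ = 0.460: g = -0.0007, g' = -0.471 → ψ₂ = 0.459
Converged at ψ₂ = 0.459.
  1: x = 0.403, y = 0.641
  2: x = 0.243, y = 0.286
  3: x = 0.087, y = 0.019
  4: x = 0.267, y = 0.053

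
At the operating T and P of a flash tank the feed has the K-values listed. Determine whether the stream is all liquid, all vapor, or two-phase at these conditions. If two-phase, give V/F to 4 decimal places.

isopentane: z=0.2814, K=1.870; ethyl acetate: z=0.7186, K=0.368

ΣzᵢKᵢ = 0.7907; Σzᵢ/Kᵢ = 2.1032.
Since ΣzᵢKᵢ < 1 the mixture is below its bubble point — single liquid phase.

all liquid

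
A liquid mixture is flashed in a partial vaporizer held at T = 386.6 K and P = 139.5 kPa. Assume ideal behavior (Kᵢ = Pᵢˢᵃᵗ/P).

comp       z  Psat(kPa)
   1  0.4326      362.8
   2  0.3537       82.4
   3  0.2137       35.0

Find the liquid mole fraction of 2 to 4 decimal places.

x_2 = 0.4288

Raoult's law: Kᵢ = Pᵢˢᵃᵗ/P = Pᵢˢᵃᵗ/139.5.
  K_1 = 362.8/139.5 = 2.600717, K_2 = 82.4/139.5 = 0.590681, K_3 = 35.0/139.5 = 0.250896
Newton iteration, ψ⁰ = 0.45:
  ψ = 0.4500: g = -0.01643, g' = -0.7365 → ψ = 0.4277
Converged at ψ = 0.4277.
Compositions from xᵢ = zᵢ/(1+ψ(Kᵢ−1)), yᵢ = Kᵢxᵢ:
  1: x = 0.2568, y = 0.6678
  2: x = 0.4288, y = 0.2533
  3: x = 0.3144, y = 0.0789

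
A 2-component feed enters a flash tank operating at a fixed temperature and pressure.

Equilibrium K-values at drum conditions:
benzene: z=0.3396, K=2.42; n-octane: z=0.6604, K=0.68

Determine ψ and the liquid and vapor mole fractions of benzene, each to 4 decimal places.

Rachford–Rice: g(ψ) = Σ zᵢ(Kᵢ−1)/(1+ψ(Kᵢ−1)) = 0.
Feasibility: ΣzᵢKᵢ = 1.2709, Σzᵢ/Kᵢ = 1.1115 — both > 1, two phases present.
Binary case is linear: z₁(K₁−1)(1+ψ(K₂−1)) + z₂(K₂−1)(1+ψ(K₁−1)) = 0
⇒ ψ = [z₁(K₁−1)+z₂(K₂−1)] / [−(K₁−1)(K₂−1)] = 0.27090/0.45440 = 0.5962
Compositions from xᵢ = zᵢ/(1+ψ(Kᵢ−1)), yᵢ = Kᵢxᵢ:
  benzene: x = 0.1839, y = 0.4451
  n-octane: x = 0.8161, y = 0.5549

ψ = 0.5962, x_benzene = 0.1839, y_benzene = 0.4451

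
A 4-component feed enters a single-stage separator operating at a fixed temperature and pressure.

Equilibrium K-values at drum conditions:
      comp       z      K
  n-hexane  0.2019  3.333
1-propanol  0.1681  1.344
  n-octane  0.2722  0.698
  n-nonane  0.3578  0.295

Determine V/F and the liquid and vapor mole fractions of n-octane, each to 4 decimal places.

Iterate (Newton) starting at V/F = 0.5:
  V/F = 0.5000: g = -0.21964, g' = -0.7072 → V/F = 0.1894
  V/F = 0.1894: g = 0.00264, g' = -0.8109 → V/F = 0.1927
Converged at V/F = 0.1927.
Compositions from xᵢ = zᵢ/(1+V/F(Kᵢ−1)), yᵢ = Kᵢxᵢ:
  n-hexane: x = 0.1393, y = 0.4642
  1-propanol: x = 0.1577, y = 0.2119
  n-octane: x = 0.2890, y = 0.2017
  n-nonane: x = 0.4140, y = 0.1221

V/F = 0.1927, x_n-octane = 0.2890, y_n-octane = 0.2017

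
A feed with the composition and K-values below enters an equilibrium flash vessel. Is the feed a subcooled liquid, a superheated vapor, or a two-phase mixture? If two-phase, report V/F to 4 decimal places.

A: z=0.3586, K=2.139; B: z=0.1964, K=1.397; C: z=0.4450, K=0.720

superheated vapor

ΣzᵢKᵢ = 1.3618; Σzᵢ/Kᵢ = 0.9263.
Since Σzᵢ/Kᵢ < 1 the mixture is above its dew point — single vapor phase.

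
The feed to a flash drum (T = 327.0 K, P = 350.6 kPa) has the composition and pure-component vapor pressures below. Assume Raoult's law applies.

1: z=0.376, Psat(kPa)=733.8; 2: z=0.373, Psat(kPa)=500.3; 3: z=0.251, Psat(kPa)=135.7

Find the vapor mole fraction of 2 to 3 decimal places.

y_2 = 0.389

Raoult's law: Kᵢ = Pᵢˢᵃᵗ/P = Pᵢˢᵃᵗ/350.6.
  K_1 = 733.8/350.6 = 2.09298, K_2 = 500.3/350.6 = 1.42698, K_3 = 135.7/350.6 = 0.38705
Newton–Raphson from ψ = 0.7:
  ψ = 0.700: g = 0.0860, g' = -0.474 → ψ = 0.881
  ψ = 0.881: g = -0.0096, g' = -0.599 → ψ = 0.865
Converged at ψ = 0.865.
Compositions from xᵢ = zᵢ/(1+ψ(Kᵢ−1)), yᵢ = Kᵢxᵢ:
  1: x = 0.193, y = 0.404
  2: x = 0.272, y = 0.389
  3: x = 0.534, y = 0.207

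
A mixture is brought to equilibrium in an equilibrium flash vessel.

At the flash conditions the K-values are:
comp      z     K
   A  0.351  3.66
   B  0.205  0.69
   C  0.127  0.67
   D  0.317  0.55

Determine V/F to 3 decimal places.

Rachford–Rice: g(V/F) = Σ zᵢ(Kᵢ−1)/(1+V/F(Kᵢ−1)) = 0.
g(0) = ΣzᵢKᵢ − 1 = 0.686 and g(1) = 1 − Σzᵢ/Kᵢ = -0.159, so a root lies in (0, 1).
Iterate (Newton) starting at V/F = 0.35:
  V/F = 0.350: g = 0.1955, g' = -0.799 → V/F = 0.595
  V/F = 0.595: g = 0.0368, g' = -0.543 → V/F = 0.662
  V/F = 0.662: g = 0.0012, g' = -0.510 → V/F = 0.665
Converged at V/F = 0.665.

V/F = 0.665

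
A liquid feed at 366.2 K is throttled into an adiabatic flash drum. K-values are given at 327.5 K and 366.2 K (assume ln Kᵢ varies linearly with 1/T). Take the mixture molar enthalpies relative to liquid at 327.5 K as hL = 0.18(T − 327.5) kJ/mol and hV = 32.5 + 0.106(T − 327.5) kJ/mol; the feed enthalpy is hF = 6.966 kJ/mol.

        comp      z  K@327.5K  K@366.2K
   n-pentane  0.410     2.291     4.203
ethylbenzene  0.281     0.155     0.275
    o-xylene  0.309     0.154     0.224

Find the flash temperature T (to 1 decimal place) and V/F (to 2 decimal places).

T = 338.1 K, V/F = 0.16

Adiabatic flash: solve Rachford–Rice at each trial T, then check hF = ψ·hV(T) + (1−ψ)·hL(T).
  T = 327.5 K: K = (2.291, 0.155, 0.154), RR gives ψ = 0.028, H_out = 0.907 kJ/mol
  T = 366.2 K: K = (4.203, 0.275, 0.224), RR gives ψ = 0.361, H_out = 17.664 kJ/mol
  T = 346.9 K: K = (3.159, 0.210, 0.188), RR gives ψ = 0.238, H_out = 10.888 kJ/mol
  T = 337.2 K: K = (2.702, 0.181, 0.171), RR gives ψ = 0.151, H_out = 6.538 kJ/mol
  T = 342.0 K: K = (2.922, 0.195, 0.179), RR gives ψ = 0.197, H_out = 8.807 kJ/mol
  T = 339.6 K: K = (2.811, 0.188, 0.175), RR gives ψ = 0.175, H_out = 7.705 kJ/mol
Linear interpolation between T = 337.2 (H_out = 6.538) and T = 339.6 (H_out = 7.705) on hF = 6.966 gives T ≈ 338.1 K, at which ψ = 0.16.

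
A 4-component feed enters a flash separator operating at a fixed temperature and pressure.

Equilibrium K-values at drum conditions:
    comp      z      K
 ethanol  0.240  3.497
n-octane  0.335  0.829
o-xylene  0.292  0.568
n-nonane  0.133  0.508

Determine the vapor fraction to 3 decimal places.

Let ψ = V/F and solve Σ zᵢ(Kᵢ−1)/(1+ψ(Kᵢ−1)) = 0.
Check two-phase: ΣzᵢKᵢ = 1.350 > 1 and Σzᵢ/Kᵢ = 1.249 > 1, so g(0) = 0.350 > 0 and g(1) = -0.249 < 0.
Newton–Raphson from ψ = 0.58:
  ψ = 0.580: g = -0.0787, g' = -0.422 → ψ = 0.393
  ψ = 0.393: g = 0.0078, g' = -0.521 → ψ = 0.408
  ψ = 0.408: g = 0.0001, g' = -0.509 → ψ = 0.409
Converged at ψ = 0.409.

ψ = 0.409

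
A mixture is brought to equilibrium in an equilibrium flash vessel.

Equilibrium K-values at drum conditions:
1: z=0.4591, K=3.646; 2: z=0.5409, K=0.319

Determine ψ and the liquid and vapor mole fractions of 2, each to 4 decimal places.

Iterate (Newton) starting at ψ = 0.51:
  ψ = 0.5100: g = -0.04732, g' = -1.1711 → ψ = 0.4696
  ψ = 0.4696: g = 0.00016, g' = -1.1813 → ψ = 0.4697
Converged at ψ = 0.4697.
Compositions from xᵢ = zᵢ/(1+ψ(Kᵢ−1)), yᵢ = Kᵢxᵢ:
  1: x = 0.2047, y = 0.7463
  2: x = 0.7953, y = 0.2537

ψ = 0.4697, x_2 = 0.7953, y_2 = 0.2537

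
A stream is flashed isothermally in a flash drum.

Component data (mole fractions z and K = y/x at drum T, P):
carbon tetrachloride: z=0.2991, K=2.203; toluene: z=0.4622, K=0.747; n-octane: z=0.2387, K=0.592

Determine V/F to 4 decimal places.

V/F = 0.3878

Material balance + equilibrium reduce to Σ zᵢ(Kᵢ−1)/(1+V/F(Kᵢ−1)) = 0.
g(0) = ΣzᵢKᵢ − 1 = 0.1455 and g(1) = 1 − Σzᵢ/Kᵢ = -0.1577, so a root lies in (0, 1).
Newton iteration, V/F⁰ = 0.41:
  V/F = 0.4100: g = -0.00646, g' = -0.2883 → V/F = 0.3876
  V/F = 0.3876: g = 0.00006, g' = -0.2938 → V/F = 0.3878
Converged at V/F = 0.3878.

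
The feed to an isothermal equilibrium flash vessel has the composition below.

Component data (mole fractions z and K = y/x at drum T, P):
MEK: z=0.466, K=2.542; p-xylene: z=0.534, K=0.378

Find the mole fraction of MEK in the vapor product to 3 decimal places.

y_MEK = 0.731

Binary case is linear: z₁(K₁−1)(1+V/F(K₂−1)) + z₂(K₂−1)(1+V/F(K₁−1)) = 0
⇒ V/F = [z₁(K₁−1)+z₂(K₂−1)] / [−(K₁−1)(K₂−1)] = 0.3864/0.9591 = 0.403
Compositions from xᵢ = zᵢ/(1+V/F(Kᵢ−1)), yᵢ = Kᵢxᵢ:
  MEK: x = 0.287, y = 0.731
  p-xylene: x = 0.713, y = 0.269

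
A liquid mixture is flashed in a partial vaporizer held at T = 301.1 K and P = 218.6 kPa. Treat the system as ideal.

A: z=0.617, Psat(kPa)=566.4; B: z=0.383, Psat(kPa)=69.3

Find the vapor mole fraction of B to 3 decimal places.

Raoult's law: Kᵢ = Pᵢˢᵃᵗ/P = Pᵢˢᵃᵗ/218.6.
  K_A = 566.4/218.6 = 2.59103, K_B = 69.3/218.6 = 0.31702
Rachford–Rice: g(β) = Σ zᵢ(Kᵢ−1)/(1+β(Kᵢ−1)) = 0.
g(0) = ΣzᵢKᵢ − 1 = 0.720 and g(1) = 1 − Σzᵢ/Kᵢ = -0.446, so a root lies in (0, 1).
Newton–Raphson from β = 0.6:
  β = 0.600: g = 0.0590, g' = -0.922 → β = 0.664
  β = 0.664: g = -0.0013, g' = -0.968 → β = 0.663
Converged at β = 0.663.
Compositions from xᵢ = zᵢ/(1+β(Kᵢ−1)), yᵢ = Kᵢxᵢ:
  A: x = 0.300, y = 0.778
  B: x = 0.700, y = 0.222

y_B = 0.222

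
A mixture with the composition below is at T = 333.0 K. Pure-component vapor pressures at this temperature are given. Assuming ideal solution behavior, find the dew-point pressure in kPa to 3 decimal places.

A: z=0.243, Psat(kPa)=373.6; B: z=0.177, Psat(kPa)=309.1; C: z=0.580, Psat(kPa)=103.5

At the dew point ψ → 1, so Σzᵢ/Kᵢ = 1 with Kᵢ = Pᵢˢᵃᵗ/P ⇒ 1/P = Σzᵢ/Pᵢˢᵃᵗ.
1/P = 0.243/373.6 + 0.177/309.1 + 0.580/103.5 = 0.006827 ⇒ P = 146.479 kPa

Pdew = 146.479 kPa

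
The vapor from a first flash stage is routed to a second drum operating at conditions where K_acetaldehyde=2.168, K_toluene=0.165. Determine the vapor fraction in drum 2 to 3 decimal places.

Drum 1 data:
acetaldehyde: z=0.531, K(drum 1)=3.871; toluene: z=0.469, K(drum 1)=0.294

Drum 1:
Rachford–Rice: g(ψ₁) = Σ zᵢ(Kᵢ−1)/(1+ψ₁(Kᵢ−1)) = 0.
Feasibility: ΣzᵢKᵢ = 2.193, Σzᵢ/Kᵢ = 1.732 — both > 1, two phases present.
Binary case is linear: z₁(K₁−1)(1+ψ₁(K₂−1)) + z₂(K₂−1)(1+ψ₁(K₁−1)) = 0
⇒ ψ₁ = [z₁(K₁−1)+z₂(K₂−1)] / [−(K₁−1)(K₂−1)] = 1.1934/2.0269 = 0.589
Drum-1 compositions:
  acetaldehyde: x = 0.197, y = 0.764
  toluene: x = 0.803, y = 0.236
Drum-2 feed = drum-1 vapor: z₂ = (0.7640, 0.2360).
Drum 2:
Material balance + equilibrium reduce to Σ zᵢ(Kᵢ−1)/(1+ψ₂(Kᵢ−1)) = 0.
Feasibility: ΣzᵢKᵢ = 1.695, Σzᵢ/Kᵢ = 1.783 — both > 1, two phases present.
Binary case is linear: z₁(K₁−1)(1+ψ₂(K₂−1)) + z₂(K₂−1)(1+ψ₂(K₁−1)) = 0
⇒ ψ₂ = [z₁(K₁−1)+z₂(K₂−1)] / [−(K₁−1)(K₂−1)] = 0.6953/0.9753 = 0.713
  acetaldehyde: x = 0.417, y = 0.904
  toluene: x = 0.583, y = 0.096

V/F (drum 2) = 0.713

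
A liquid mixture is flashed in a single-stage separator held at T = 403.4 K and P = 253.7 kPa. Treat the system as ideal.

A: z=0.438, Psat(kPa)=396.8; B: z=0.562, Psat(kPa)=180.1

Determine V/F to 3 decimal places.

V/F = 0.513

Raoult's law: Kᵢ = Pᵢˢᵃᵗ/P = Pᵢˢᵃᵗ/253.7.
  K_A = 396.8/253.7 = 1.56405, K_B = 180.1/253.7 = 0.70989
Rachford–Rice: g(V/F) = Σ zᵢ(Kᵢ−1)/(1+V/F(Kᵢ−1)) = 0.
g(0) = ΣzᵢKᵢ − 1 = 0.084 and g(1) = 1 − Σzᵢ/Kᵢ = -0.072, so a root lies in (0, 1).
Binary case is linear: z₁(K₁−1)(1+V/F(K₂−1)) + z₂(K₂−1)(1+V/F(K₁−1)) = 0
⇒ V/F = [z₁(K₁−1)+z₂(K₂−1)] / [−(K₁−1)(K₂−1)] = 0.0840/0.1636 = 0.513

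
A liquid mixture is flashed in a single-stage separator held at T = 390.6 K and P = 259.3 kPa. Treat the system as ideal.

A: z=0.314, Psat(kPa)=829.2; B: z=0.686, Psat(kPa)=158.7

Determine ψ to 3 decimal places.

Raoult's law: Kᵢ = Pᵢˢᵃᵗ/P = Pᵢˢᵃᵗ/259.3.
  K_A = 829.2/259.3 = 3.19784, K_B = 158.7/259.3 = 0.61203
Material balance + equilibrium reduce to Σ zᵢ(Kᵢ−1)/(1+ψ(Kᵢ−1)) = 0.
g(0) = ΣzᵢKᵢ − 1 = 0.424 and g(1) = 1 − Σzᵢ/Kᵢ = -0.219, so a root lies in (0, 1).
Iterate (Newton) starting at ψ = 0.5:
  ψ = 0.500: g = -0.0014, g' = -0.503 → ψ = 0.497
Converged at ψ = 0.497.

ψ = 0.497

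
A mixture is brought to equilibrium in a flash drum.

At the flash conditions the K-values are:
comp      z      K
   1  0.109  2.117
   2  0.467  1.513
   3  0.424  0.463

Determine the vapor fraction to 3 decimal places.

Newton–Raphson from ψ = 0.5:
  ψ = 0.500: g = -0.0425, g' = -0.362 → ψ = 0.383
  ψ = 0.383: g = -0.0011, g' = -0.346 → ψ = 0.380
Converged at ψ = 0.380.

ψ = 0.380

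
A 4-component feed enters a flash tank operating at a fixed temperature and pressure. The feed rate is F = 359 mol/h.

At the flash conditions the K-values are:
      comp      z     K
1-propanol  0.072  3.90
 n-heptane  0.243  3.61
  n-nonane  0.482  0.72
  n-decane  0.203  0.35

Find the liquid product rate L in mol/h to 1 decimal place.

L = 175.1 mol/h

Material balance + equilibrium reduce to Σ zᵢ(Kᵢ−1)/(1+ψ(Kᵢ−1)) = 0.
Feasibility: ΣzᵢKᵢ = 1.576, Σzᵢ/Kᵢ = 1.335 — both > 1, two phases present.
Iterate (Newton) starting at ψ = 0.4:
  ψ = 0.400: g = 0.0767, g' = -0.731 → ψ = 0.505
  ψ = 0.505: g = 0.0048, g' = -0.649 → ψ = 0.512
Converged at ψ = 0.512.
Then V = ψ·F = 0.5123·359 = 183.9 mol/h and L = F − V = 175.1 mol/h.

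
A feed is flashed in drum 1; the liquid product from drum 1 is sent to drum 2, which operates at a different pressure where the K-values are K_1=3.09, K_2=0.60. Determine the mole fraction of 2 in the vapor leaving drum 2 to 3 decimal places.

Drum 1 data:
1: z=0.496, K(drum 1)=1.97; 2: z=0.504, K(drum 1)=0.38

Drum 1:
Binary case is linear: z₁(K₁−1)(1+ψ₁(K₂−1)) + z₂(K₂−1)(1+ψ₁(K₁−1)) = 0
⇒ ψ₁ = [z₁(K₁−1)+z₂(K₂−1)] / [−(K₁−1)(K₂−1)] = 0.1686/0.6014 = 0.280
Drum-1 compositions:
  1: x = 0.390, y = 0.768
  2: x = 0.610, y = 0.232
Drum-2 feed = drum-1 liquid: z₂ = (0.3899, 0.6101).
Drum 2:
Rachford–Rice: g(ψ₂) = Σ zᵢ(Kᵢ−1)/(1+ψ₂(Kᵢ−1)) = 0.
g(0) = ΣzᵢKᵢ − 1 = 0.571 and g(1) = 1 − Σzᵢ/Kᵢ = -0.143, so a root lies in (0, 1).
Newton iteration, ψ₂⁰ = 0.5:
  ψ₂ = 0.500: g = 0.0935, g' = -0.560 → ψ₂ = 0.667
  ψ₂ = 0.667: g = 0.0076, g' = -0.479 → ψ₂ = 0.683
Converged at ψ₂ = 0.683.
  1: x = 0.161, y = 0.496
  2: x = 0.839, y = 0.504

y_2 (drum 2) = 0.504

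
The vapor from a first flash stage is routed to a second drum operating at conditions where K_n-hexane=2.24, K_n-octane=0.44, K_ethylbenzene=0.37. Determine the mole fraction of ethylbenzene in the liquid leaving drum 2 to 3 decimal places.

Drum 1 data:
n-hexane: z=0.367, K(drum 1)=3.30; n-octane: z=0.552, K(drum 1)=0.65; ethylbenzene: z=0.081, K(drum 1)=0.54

Drum 1:
Iterate (Newton) starting at ψ₁ = 0.5:
  ψ₁ = 0.500: g = 0.1100, g' = -0.548 → ψ₁ = 0.701
  ψ₁ = 0.701: g = 0.0123, g' = -0.441 → ψ₁ = 0.729
Converged at ψ₁ = 0.729.
Drum-1 compositions:
  n-hexane: x = 0.137, y = 0.453
  n-octane: x = 0.741, y = 0.482
  ethylbenzene: x = 0.122, y = 0.066
Drum-2 feed = drum-1 vapor: z₂ = (0.4525, 0.4817, 0.0658).
Drum 2:
Newton–Raphson from ψ₂ = 0.43:
  ψ₂ = 0.430: g = -0.0461, g' = -0.607 → ψ₂ = 0.354
Converged at ψ₂ = 0.354.
  n-hexane: x = 0.314, y = 0.704
  n-octane: x = 0.601, y = 0.264
  ethylbenzene: x = 0.085, y = 0.031

x_ethylbenzene (drum 2) = 0.085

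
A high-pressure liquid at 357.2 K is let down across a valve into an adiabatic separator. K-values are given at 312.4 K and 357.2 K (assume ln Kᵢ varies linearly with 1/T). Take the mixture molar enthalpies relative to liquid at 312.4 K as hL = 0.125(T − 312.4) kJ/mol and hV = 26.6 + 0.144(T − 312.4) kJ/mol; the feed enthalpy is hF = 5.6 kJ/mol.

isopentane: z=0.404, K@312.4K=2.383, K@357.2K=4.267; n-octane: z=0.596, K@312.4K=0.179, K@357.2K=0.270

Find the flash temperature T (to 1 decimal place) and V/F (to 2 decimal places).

T = 322.3 K, V/F = 0.16

Adiabatic flash: solve Rachford–Rice at each trial T, then check hF = ψ·hV(T) + (1−ψ)·hL(T).
  T = 312.4 K: K = (2.383, 0.179), RR gives ψ = 0.061, H_out = 1.626 kJ/mol
  T = 357.2 K: K = (4.267, 0.270), RR gives ψ = 0.371, H_out = 15.784 kJ/mol
  T = 334.8 K: K = (3.252, 0.223), RR gives ψ = 0.255, H_out = 9.696 kJ/mol
  T = 323.6 K: K = (2.799, 0.201), RR gives ψ = 0.174, H_out = 6.064 kJ/mol
  T = 318.0 K: K = (2.586, 0.190), RR gives ψ = 0.123, H_out = 3.979 kJ/mol
  T = 320.8 K: K = (2.691, 0.195), RR gives ψ = 0.149, H_out = 5.050 kJ/mol
  T = 322.2 K: K = (2.745, 0.198), RR gives ψ = 0.162, H_out = 5.563 kJ/mol
Linear interpolation between T = 322.2 (H_out = 5.563) and T = 323.6 (H_out = 6.064) on hF = 5.6 gives T ≈ 322.3 K, at which ψ = 0.16.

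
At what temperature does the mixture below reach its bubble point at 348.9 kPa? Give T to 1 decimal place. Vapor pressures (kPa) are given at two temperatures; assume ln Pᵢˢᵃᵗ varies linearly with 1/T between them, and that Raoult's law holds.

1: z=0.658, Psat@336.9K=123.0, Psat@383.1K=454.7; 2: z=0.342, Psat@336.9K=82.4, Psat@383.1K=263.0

T = 378.6 K

Bubble-point temperature: ΣzᵢPᵢˢᵃᵗ(T) = P. Interpolate ln Pᵢˢᵃᵗ = aᵢ + bᵢ/T.
  T = 336.9 K: ΣzᵢPᵢˢᵃᵗ = 109.11 kPa
  T = 383.1 K: ΣzᵢPᵢˢᵃᵗ = 389.14 kPa
  T = 360.0 K: ΣzᵢPᵢˢᵃᵗ = 214.53 kPa
  T = 371.6 K: ΣzᵢPᵢˢᵃᵗ = 291.97 kPa
  T = 377.4 K: ΣzᵢPᵢˢᵃᵗ = 338.22 kPa
  T = 380.2 K: ΣzᵢPᵢˢᵃᵗ = 362.53 kPa
Interpolating between 377.4 K and 380.2 K gives T ≈ 378.6 K.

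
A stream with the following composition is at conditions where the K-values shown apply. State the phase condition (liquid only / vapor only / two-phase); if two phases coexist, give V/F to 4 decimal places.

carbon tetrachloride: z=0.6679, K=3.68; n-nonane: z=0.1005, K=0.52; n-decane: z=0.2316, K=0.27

two-phase, V/F = 0.8637

ΣzᵢKᵢ = 2.5727; Σzᵢ/Kᵢ = 1.2325.
Both exceed 1, so a two-phase solution exists.
Material balance + equilibrium reduce to Σ zᵢ(Kᵢ−1)/(1+ψ(Kᵢ−1)) = 0.
Newton–Raphson from ψ = 0.5:
  ψ = 0.5000: g = 0.43522, g' = -1.2223 → ψ = 0.8561
  ψ = 0.8561: g = 0.01069, g' = -1.3861 → ψ = 0.8638
  ψ = 0.8638: g = -0.00009, g' = -1.4084 → ψ = 0.8637
Converged at ψ = 0.8637.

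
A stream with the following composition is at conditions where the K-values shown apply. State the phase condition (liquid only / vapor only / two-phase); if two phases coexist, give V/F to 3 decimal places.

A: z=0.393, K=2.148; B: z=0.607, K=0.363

ΣzᵢKᵢ = 1.065; Σzᵢ/Kᵢ = 1.855.
Both exceed 1, so a two-phase solution exists.
Rachford–Rice: g(ψ) = Σ zᵢ(Kᵢ−1)/(1+ψ(Kᵢ−1)) = 0.
Newton–Raphson from ψ = 0.5:
  ψ = 0.500: g = -0.2807, g' = -0.739 → ψ = 0.120
  ψ = 0.120: g = -0.0223, g' = -0.689 → ψ = 0.088
Converged at ψ = 0.088.

two-phase, V/F = 0.088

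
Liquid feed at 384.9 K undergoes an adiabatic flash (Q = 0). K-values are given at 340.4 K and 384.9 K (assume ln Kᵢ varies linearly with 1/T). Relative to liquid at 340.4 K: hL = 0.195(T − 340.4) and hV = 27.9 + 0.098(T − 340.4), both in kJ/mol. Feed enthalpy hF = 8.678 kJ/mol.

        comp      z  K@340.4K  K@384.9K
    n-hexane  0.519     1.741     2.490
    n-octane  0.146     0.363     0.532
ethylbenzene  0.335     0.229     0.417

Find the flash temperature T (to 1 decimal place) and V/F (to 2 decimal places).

Adiabatic flash: solve Rachford–Rice at each trial T, then check hF = ψ·hV(T) + (1−ψ)·hL(T).
  T = 340.4 K: K = (1.741, 0.363, 0.229), RR gives ψ = 0.061, H_out = 1.710 kJ/mol
  T = 384.9 K: K = (2.490, 0.532, 0.417), RR gives ψ = 0.620, H_out = 23.294 kJ/mol
  T = 362.6 K: K = (2.104, 0.444, 0.315), RR gives ψ = 0.366, H_out = 13.745 kJ/mol
  T = 351.5 K: K = (1.920, 0.403, 0.270), RR gives ψ = 0.228, H_out = 8.288 kJ/mol
  T = 357.1 K: K = (2.012, 0.424, 0.292), RR gives ψ = 0.300, H_out = 11.140 kJ/mol
  T = 354.3 K: K = (1.966, 0.413, 0.281), RR gives ψ = 0.265, H_out = 9.743 kJ/mol
  T = 352.9 K: K = (1.943, 0.408, 0.275), RR gives ψ = 0.247, H_out = 9.024 kJ/mol
Linear interpolation between T = 351.5 (H_out = 8.288) and T = 352.9 (H_out = 9.024) on hF = 8.678 gives T ≈ 352.2 K, at which ψ = 0.24.

T = 352.2 K, V/F = 0.24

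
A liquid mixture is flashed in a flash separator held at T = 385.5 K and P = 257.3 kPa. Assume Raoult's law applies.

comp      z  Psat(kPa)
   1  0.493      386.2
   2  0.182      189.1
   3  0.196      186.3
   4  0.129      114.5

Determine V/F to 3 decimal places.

V/F = 0.394

Raoult's law: Kᵢ = Pᵢˢᵃᵗ/P = Pᵢˢᵃᵗ/257.3.
  K_1 = 386.2/257.3 = 1.50097, K_2 = 189.1/257.3 = 0.73494, K_3 = 186.3/257.3 = 0.72406, K_4 = 114.5/257.3 = 0.44501
Material balance + equilibrium reduce to Σ zᵢ(Kᵢ−1)/(1+V/F(Kᵢ−1)) = 0.
Check two-phase: ΣzᵢKᵢ = 1.073 > 1 and Σzᵢ/Kᵢ = 1.137 > 1, so g(0) = 0.073 > 0 and g(1) = -0.137 < 0.
Iterate (Newton) starting at V/F = 0.48:
  V/F = 0.480: g = -0.0161, g' = -0.191 → V/F = 0.396
  V/F = 0.396: g = -0.0002, g' = -0.186 → V/F = 0.394
Converged at V/F = 0.394.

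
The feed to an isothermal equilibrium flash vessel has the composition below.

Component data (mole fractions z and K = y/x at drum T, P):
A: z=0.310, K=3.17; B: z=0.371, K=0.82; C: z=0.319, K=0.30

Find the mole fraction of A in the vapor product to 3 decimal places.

y_A = 0.545

Material balance + equilibrium reduce to Σ zᵢ(Kᵢ−1)/(1+ψ(Kᵢ−1)) = 0.
Feasibility: ΣzᵢKᵢ = 1.383, Σzᵢ/Kᵢ = 1.614 — both > 1, two phases present.
Newton iteration, ψ⁰ = 0.33:
  ψ = 0.330: g = 0.0306, g' = -0.774 → ψ = 0.370
Converged at ψ = 0.370.
Compositions from xᵢ = zᵢ/(1+ψ(Kᵢ−1)), yᵢ = Kᵢxᵢ:
  A: x = 0.172, y = 0.545
  B: x = 0.397, y = 0.326
  C: x = 0.431, y = 0.129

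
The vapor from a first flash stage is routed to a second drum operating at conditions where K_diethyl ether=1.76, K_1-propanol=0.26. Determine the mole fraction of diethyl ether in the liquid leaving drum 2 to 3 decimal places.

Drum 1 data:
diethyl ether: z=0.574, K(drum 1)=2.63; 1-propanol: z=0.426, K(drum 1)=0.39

Drum 1:
Material balance + equilibrium reduce to Σ zᵢ(Kᵢ−1)/(1+ψ₁(Kᵢ−1)) = 0.
Feasibility: ΣzᵢKᵢ = 1.676, Σzᵢ/Kᵢ = 1.311 — both > 1, two phases present.
Binary case is linear: z₁(K₁−1)(1+ψ₁(K₂−1)) + z₂(K₂−1)(1+ψ₁(K₁−1)) = 0
⇒ ψ₁ = [z₁(K₁−1)+z₂(K₂−1)] / [−(K₁−1)(K₂−1)] = 0.6758/0.9943 = 0.680
Drum-1 compositions:
  diethyl ether: x = 0.272, y = 0.716
  1-propanol: x = 0.728, y = 0.284
Drum-2 feed = drum-1 vapor: z₂ = (0.7162, 0.2838).
Drum 2:
Let ψ₂ = V/F and solve Σ zᵢ(Kᵢ−1)/(1+ψ₂(Kᵢ−1)) = 0.
g(0) = ΣzᵢKᵢ − 1 = 0.334 and g(1) = 1 − Σzᵢ/Kᵢ = -0.498, so a root lies in (0, 1).
Binary case is linear: z₁(K₁−1)(1+ψ₂(K₂−1)) + z₂(K₂−1)(1+ψ₂(K₁−1)) = 0
⇒ ψ₂ = [z₁(K₁−1)+z₂(K₂−1)] / [−(K₁−1)(K₂−1)] = 0.3343/0.5624 = 0.594
  diethyl ether: x = 0.493, y = 0.868
  1-propanol: x = 0.507, y = 0.132

x_diethyl ether (drum 2) = 0.493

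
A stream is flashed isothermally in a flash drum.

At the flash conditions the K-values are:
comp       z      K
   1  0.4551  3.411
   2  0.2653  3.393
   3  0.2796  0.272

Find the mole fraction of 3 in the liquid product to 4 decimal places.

x_3 = 0.7676

Rachford–Rice: g(ψ) = Σ zᵢ(Kᵢ−1)/(1+ψ(Kᵢ−1)) = 0.
Check two-phase: ΣzᵢKᵢ = 2.5286 > 1 and Σzᵢ/Kᵢ = 1.2396 > 1, so g(0) = 1.5286 > 0 and g(1) = -0.2396 < 0.
Newton–Raphson from ψ = 0.5:
  ψ = 0.5000: g = 0.46649, g' = -1.2251 → ψ = 0.8808
  ψ = 0.8808: g = -0.01175, g' = -1.5796 → ψ = 0.8733
Converged at ψ = 0.8733.
Compositions from xᵢ = zᵢ/(1+ψ(Kᵢ−1)), yᵢ = Kᵢxᵢ:
  1: x = 0.1465, y = 0.4999
  2: x = 0.0859, y = 0.2913
  3: x = 0.7676, y = 0.2088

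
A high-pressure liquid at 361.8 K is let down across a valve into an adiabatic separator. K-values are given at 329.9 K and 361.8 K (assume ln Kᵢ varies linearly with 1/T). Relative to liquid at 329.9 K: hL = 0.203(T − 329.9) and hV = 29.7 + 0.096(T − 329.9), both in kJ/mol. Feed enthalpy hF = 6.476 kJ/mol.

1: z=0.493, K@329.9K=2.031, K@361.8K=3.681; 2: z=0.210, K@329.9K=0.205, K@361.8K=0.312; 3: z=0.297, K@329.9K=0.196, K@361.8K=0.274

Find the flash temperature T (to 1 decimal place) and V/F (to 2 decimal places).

Adiabatic flash: solve Rachford–Rice at each trial T, then check hF = ψ·hV(T) + (1−ψ)·hL(T).
  T = 329.9 K: K = (2.031, 0.205, 0.196), RR gives ψ = 0.124, H_out = 3.691 kJ/mol
  T = 361.8 K: K = (3.681, 0.312, 0.274), RR gives ψ = 0.505, H_out = 19.744 kJ/mol
  T = 345.9 K: K = (2.775, 0.256, 0.234), RR gives ψ = 0.365, H_out = 13.471 kJ/mol
  T = 337.9 K: K = (2.383, 0.229, 0.214), RR gives ψ = 0.266, H_out = 9.293 kJ/mol
  T = 333.9 K: K = (2.202, 0.217, 0.205), RR gives ψ = 0.202, H_out = 6.733 kJ/mol
  T = 331.9 K: K = (2.115, 0.211, 0.201), RR gives ψ = 0.165, H_out = 5.283 kJ/mol
Linear interpolation between T = 331.9 (H_out = 5.283) and T = 333.9 (H_out = 6.733) on hF = 6.476 gives T ≈ 333.5 K, at which ψ = 0.20.

T = 333.5 K, V/F = 0.20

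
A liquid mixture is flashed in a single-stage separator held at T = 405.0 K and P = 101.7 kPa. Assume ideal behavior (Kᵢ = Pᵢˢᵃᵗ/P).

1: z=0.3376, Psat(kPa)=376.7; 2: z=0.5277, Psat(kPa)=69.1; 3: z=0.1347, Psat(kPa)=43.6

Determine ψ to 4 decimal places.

ψ = 0.6404

Raoult's law: Kᵢ = Pᵢˢᵃᵗ/P = Pᵢˢᵃᵗ/101.7.
  K_1 = 376.7/101.7 = 3.704031, K_2 = 69.1/101.7 = 0.679449, K_3 = 43.6/101.7 = 0.428712
Newton–Raphson from ψ = 0.64:
  ψ = 0.6400: g = 0.00020, g' = -0.5261 → ψ = 0.6404
Converged at ψ = 0.6404.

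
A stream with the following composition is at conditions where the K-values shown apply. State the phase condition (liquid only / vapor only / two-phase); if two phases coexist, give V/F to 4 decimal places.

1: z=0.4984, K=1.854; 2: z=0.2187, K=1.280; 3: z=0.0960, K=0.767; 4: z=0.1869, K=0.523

ΣzᵢKᵢ = 1.3754; Σzᵢ/Kᵢ = 0.9222.
Since Σzᵢ/Kᵢ < 1 the mixture is above its dew point — single vapor phase.

vapor only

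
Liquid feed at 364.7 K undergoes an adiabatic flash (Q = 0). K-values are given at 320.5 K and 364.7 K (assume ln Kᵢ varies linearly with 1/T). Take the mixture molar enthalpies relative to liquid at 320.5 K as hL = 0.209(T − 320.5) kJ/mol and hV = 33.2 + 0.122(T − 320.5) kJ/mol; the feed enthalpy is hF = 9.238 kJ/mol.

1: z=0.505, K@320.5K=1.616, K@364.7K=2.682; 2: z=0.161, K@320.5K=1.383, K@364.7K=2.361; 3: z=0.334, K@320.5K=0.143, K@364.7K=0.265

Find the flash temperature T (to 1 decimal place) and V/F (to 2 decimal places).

Adiabatic flash: solve Rachford–Rice at each trial T, then check hF = ψ·hV(T) + (1−ψ)·hL(T).
  T = 320.5 K: K = (1.616, 1.383, 0.143), RR gives ψ = 0.179, H_out = 5.929 kJ/mol
  T = 364.7 K: K = (2.682, 2.361, 0.265), RR gives ψ = 0.697, H_out = 29.701 kJ/mol
  T = 342.6 K: K = (2.116, 1.838, 0.199), RR gives ψ = 0.511, H_out = 20.605 kJ/mol
  T = 331.6 K: K = (1.859, 1.603, 0.170), RR gives ψ = 0.381, H_out = 14.600 kJ/mol
  T = 326.1 K: K = (1.736, 1.492, 0.156), RR gives ψ = 0.294, H_out = 10.785 kJ/mol
  T = 323.3 K: K = (1.676, 1.437, 0.149), RR gives ψ = 0.240, H_out = 8.511 kJ/mol
  T = 324.7 K: K = (1.706, 1.464, 0.153), RR gives ψ = 0.268, H_out = 9.682 kJ/mol
Linear interpolation between T = 323.3 (H_out = 8.511) and T = 324.7 (H_out = 9.682) on hF = 9.238 gives T ≈ 324.2 K, at which ψ = 0.26.

T = 324.2 K, V/F = 0.26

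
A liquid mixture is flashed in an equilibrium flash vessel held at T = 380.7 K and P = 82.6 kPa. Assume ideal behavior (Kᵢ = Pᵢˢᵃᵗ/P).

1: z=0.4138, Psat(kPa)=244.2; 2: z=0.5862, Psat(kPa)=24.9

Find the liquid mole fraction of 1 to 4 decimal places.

x_1 = 0.2631

Raoult's law: Kᵢ = Pᵢˢᵃᵗ/P = Pᵢˢᵃᵗ/82.6.
  K_1 = 244.2/82.6 = 2.956416, K_2 = 24.9/82.6 = 0.301453
Rachford–Rice: g(β) = Σ zᵢ(Kᵢ−1)/(1+β(Kᵢ−1)) = 0.
g(0) = ΣzᵢKᵢ − 1 = 0.4001 and g(1) = 1 − Σzᵢ/Kᵢ = -1.0845, so a root lies in (0, 1).
Binary case is linear: z₁(K₁−1)(1+β(K₂−1)) + z₂(K₂−1)(1+β(K₁−1)) = 0
⇒ β = [z₁(K₁−1)+z₂(K₂−1)] / [−(K₁−1)(K₂−1)] = 0.40008/1.36665 = 0.2927
Compositions from xᵢ = zᵢ/(1+β(Kᵢ−1)), yᵢ = Kᵢxᵢ:
  1: x = 0.2631, y = 0.7779
  2: x = 0.7369, y = 0.2221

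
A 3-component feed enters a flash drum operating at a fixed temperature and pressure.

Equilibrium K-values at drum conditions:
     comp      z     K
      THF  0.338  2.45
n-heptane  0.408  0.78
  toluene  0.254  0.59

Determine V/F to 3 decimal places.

V/F = 0.669

Material balance + equilibrium reduce to Σ zᵢ(Kᵢ−1)/(1+V/F(Kᵢ−1)) = 0.
g(0) = ΣzᵢKᵢ − 1 = 0.296 and g(1) = 1 − Σzᵢ/Kᵢ = -0.092, so a root lies in (0, 1).
Newton–Raphson from V/F = 0.68:
  V/F = 0.680: g = -0.0032, g' = -0.290 → V/F = 0.669
Converged at V/F = 0.669.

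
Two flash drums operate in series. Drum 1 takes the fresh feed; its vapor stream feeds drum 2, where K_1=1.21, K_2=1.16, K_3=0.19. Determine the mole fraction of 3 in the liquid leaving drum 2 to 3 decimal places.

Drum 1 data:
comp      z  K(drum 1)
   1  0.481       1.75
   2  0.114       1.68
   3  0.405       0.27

x_3 (drum 2) = 0.198

Drum 1:
Iterate (Newton) starting at ψ₁ = 0.5:
  ψ₁ = 0.500: g = -0.1454, g' = -0.708 → ψ₁ = 0.295
  ψ₁ = 0.295: g = -0.0166, g' = -0.568 → ψ₁ = 0.265
Converged at ψ₁ = 0.265.
Drum-1 compositions:
  1: x = 0.401, y = 0.702
  2: x = 0.097, y = 0.162
  3: x = 0.502, y = 0.136
Drum-2 feed = drum-1 vapor: z₂ = (0.7021, 0.1623, 0.1356).
Drum 2:
Let ψ₂ = V/F and solve Σ zᵢ(Kᵢ−1)/(1+ψ₂(Kᵢ−1)) = 0.
g(0) = ΣzᵢKᵢ − 1 = 0.064 and g(1) = 1 − Σzᵢ/Kᵢ = -0.434, so a root lies in (0, 1).
Iterate (Newton) starting at ψ₂ = 0.62:
  ψ₂ = 0.620: g = -0.0665, g' = -0.387 → ψ₂ = 0.448
  ψ₂ = 0.448: g = -0.0134, g' = -0.249 → ψ₂ = 0.394
  ψ₂ = 0.394: g = -0.0007, g' = -0.222 → ψ₂ = 0.391
Converged at ψ₂ = 0.391.
  1: x = 0.649, y = 0.785
  2: x = 0.153, y = 0.177
  3: x = 0.198, y = 0.038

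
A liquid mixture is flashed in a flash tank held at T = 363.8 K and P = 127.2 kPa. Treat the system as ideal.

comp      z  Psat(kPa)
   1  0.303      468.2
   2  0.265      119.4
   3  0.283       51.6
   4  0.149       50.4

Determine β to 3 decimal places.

β = 0.448

Raoult's law: Kᵢ = Pᵢˢᵃᵗ/P = Pᵢˢᵃᵗ/127.2.
  K_1 = 468.2/127.2 = 3.68082, K_2 = 119.4/127.2 = 0.93868, K_3 = 51.6/127.2 = 0.40566, K_4 = 50.4/127.2 = 0.39623
Newton–Raphson from β = 0.5:
  β = 0.500: g = -0.0379, g' = -0.712 → β = 0.447
  β = 0.447: g = 0.0006, g' = -0.739 → β = 0.448
Converged at β = 0.448.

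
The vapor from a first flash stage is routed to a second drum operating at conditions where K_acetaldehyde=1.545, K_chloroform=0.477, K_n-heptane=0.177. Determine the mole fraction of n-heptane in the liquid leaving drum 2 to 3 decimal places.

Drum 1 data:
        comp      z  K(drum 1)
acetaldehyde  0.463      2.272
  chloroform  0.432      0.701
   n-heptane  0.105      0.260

Drum 1:
Iterate (Newton) starting at ψ₁ = 0.5:
  ψ₁ = 0.500: g = 0.0848, g' = -0.478 → ψ₁ = 0.677
  ψ₁ = 0.677: g = -0.0014, g' = -0.508 → ψ₁ = 0.675
Converged at ψ₁ = 0.675.
Drum-1 compositions:
  acetaldehyde: x = 0.249, y = 0.566
  chloroform: x = 0.541, y = 0.379
  n-heptane: x = 0.210, y = 0.055
Drum-2 feed = drum-1 vapor: z₂ = (0.5661, 0.3793, 0.0545).
Drum 2:
Iterate (Newton) starting at ψ₂ = 0.5:
  ψ₂ = 0.500: g = -0.1024, g' = -0.401 → ψ₂ = 0.244
  ψ₂ = 0.244: g = -0.0114, g' = -0.325 → ψ₂ = 0.209
Converged at ψ₂ = 0.209.
  acetaldehyde: x = 0.508, y = 0.785
  chloroform: x = 0.426, y = 0.203
  n-heptane: x = 0.066, y = 0.012

x_n-heptane (drum 2) = 0.066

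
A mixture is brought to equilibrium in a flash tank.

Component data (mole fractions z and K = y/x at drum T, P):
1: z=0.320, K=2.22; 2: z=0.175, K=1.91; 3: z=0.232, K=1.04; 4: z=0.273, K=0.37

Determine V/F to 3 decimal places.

Material balance + equilibrium reduce to Σ zᵢ(Kᵢ−1)/(1+V/F(Kᵢ−1)) = 0.
g(0) = ΣzᵢKᵢ − 1 = 0.387 and g(1) = 1 − Σzᵢ/Kᵢ = -0.197, so a root lies in (0, 1).
Iterate (Newton) starting at V/F = 0.5:
  V/F = 0.500: g = 0.1100, g' = -0.483 → V/F = 0.727
  V/F = 0.727: g = -0.0058, g' = -0.556 → V/F = 0.717
Converged at V/F = 0.717.

V/F = 0.717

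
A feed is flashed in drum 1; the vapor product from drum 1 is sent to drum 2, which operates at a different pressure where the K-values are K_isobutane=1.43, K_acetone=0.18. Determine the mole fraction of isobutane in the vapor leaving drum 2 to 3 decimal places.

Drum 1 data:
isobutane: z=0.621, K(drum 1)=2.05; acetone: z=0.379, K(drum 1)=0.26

Drum 1:
Material balance + equilibrium reduce to Σ zᵢ(Kᵢ−1)/(1+ψ₁(Kᵢ−1)) = 0.
Feasibility: ΣzᵢKᵢ = 1.372, Σzᵢ/Kᵢ = 1.761 — both > 1, two phases present.
Binary case is linear: z₁(K₁−1)(1+ψ₁(K₂−1)) + z₂(K₂−1)(1+ψ₁(K₁−1)) = 0
⇒ ψ₁ = [z₁(K₁−1)+z₂(K₂−1)] / [−(K₁−1)(K₂−1)] = 0.3716/0.7770 = 0.478
Drum-1 compositions:
  isobutane: x = 0.413, y = 0.847
  acetone: x = 0.587, y = 0.153
Drum-2 feed = drum-1 vapor: z₂ = (0.8475, 0.1525).
Drum 2:
Binary case is linear: z₁(K₁−1)(1+ψ₂(K₂−1)) + z₂(K₂−1)(1+ψ₂(K₁−1)) = 0
⇒ ψ₂ = [z₁(K₁−1)+z₂(K₂−1)] / [−(K₁−1)(K₂−1)] = 0.2394/0.3526 = 0.679
  isobutane: x = 0.656, y = 0.938
  acetone: x = 0.344, y = 0.062

y_isobutane (drum 2) = 0.938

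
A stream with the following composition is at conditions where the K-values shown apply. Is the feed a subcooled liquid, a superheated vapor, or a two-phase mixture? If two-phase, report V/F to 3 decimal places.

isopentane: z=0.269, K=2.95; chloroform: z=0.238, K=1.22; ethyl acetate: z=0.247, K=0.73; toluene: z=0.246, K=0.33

ΣzᵢKᵢ = 1.345; Σzᵢ/Kᵢ = 1.370.
Both exceed 1, so a two-phase solution exists.
Let ψ = V/F and solve Σ zᵢ(Kᵢ−1)/(1+ψ(Kᵢ−1)) = 0.
Newton–Raphson from ψ = 0.5:
  ψ = 0.500: g = -0.0122, g' = -0.545 → ψ = 0.478
Converged at ψ = 0.478.

two-phase, V/F = 0.478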